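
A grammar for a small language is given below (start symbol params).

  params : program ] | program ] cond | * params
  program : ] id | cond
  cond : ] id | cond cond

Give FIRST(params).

{ *, ] }

From params : program ]: add FIRST(program) = { ] }.
From params : program ] cond: add FIRST(program) = { ] }.
params : * params contributes {*}.
Union: FIRST(params) = { *, ] }.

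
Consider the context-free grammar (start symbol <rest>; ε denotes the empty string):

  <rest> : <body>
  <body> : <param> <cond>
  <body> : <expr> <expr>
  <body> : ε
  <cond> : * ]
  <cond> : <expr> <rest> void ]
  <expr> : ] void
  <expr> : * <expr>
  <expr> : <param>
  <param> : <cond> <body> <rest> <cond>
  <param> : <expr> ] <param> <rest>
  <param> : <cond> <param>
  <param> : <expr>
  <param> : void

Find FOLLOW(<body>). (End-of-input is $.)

In <rest> : <body>: <body> is at the end, add FOLLOW(<rest>) = { $, *, ], void }.
In <param> : <cond> <body> <rest> <cond>: add FIRST(<rest> <cond>) = { *, ], void }.
Union: FOLLOW(<body>) = { $, *, ], void }.

{ $, *, ], void }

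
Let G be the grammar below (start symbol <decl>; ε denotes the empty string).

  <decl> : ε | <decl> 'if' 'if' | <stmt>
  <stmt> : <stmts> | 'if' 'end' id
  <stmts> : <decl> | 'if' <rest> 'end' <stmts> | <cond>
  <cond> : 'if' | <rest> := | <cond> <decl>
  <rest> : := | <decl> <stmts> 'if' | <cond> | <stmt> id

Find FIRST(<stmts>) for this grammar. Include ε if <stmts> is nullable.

{ 'if', :=, id, ε }

From <stmts> : <decl>: add FIRST(<decl>) = { 'if', :=, id, ε } (including ε since <decl> is nullable).
<stmts> : 'if' <rest> 'end' <stmts> contributes {'if'}.
From <stmts> : <cond>: add FIRST(<cond>) = { 'if', :=, id }.
Union: FIRST(<stmts>) = { 'if', :=, id, ε }.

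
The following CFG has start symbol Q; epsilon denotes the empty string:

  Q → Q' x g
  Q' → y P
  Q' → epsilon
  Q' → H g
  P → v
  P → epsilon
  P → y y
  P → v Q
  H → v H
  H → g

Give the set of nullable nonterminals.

Directly nullable (have an epsilon-production): Q', P.
No other nonterminal has a production whose RHS symbols are all nullable.

{ P, Q' }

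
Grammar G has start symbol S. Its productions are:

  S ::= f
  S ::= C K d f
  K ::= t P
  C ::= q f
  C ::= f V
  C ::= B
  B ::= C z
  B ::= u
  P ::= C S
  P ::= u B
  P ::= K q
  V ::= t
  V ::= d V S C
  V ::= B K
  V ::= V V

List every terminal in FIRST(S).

{ f, q, u }

S ::= f contributes {f}.
From S ::= C K d f: add FIRST(C) = { f, q, u }.
Union: FIRST(S) = { f, q, u }.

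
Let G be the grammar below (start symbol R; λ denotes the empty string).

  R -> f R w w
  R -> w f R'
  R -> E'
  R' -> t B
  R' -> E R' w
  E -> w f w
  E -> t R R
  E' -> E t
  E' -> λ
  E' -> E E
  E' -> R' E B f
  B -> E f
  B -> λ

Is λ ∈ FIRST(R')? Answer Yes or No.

Nullable nonterminals: B, E', R.
No production of R' has an RHS whose symbols are all nullable, so R' is not nullable.

No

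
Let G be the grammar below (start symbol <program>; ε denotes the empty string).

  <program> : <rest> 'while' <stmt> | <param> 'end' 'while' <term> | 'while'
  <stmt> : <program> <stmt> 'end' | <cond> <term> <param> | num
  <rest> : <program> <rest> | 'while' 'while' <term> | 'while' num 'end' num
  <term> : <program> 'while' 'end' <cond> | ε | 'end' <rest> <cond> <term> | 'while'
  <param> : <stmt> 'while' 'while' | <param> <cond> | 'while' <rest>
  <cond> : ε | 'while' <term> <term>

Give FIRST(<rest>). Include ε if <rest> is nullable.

From <rest> : <program> <rest>: add FIRST(<program>) = { 'end', 'while', num }.
<rest> : 'while' 'while' <term> contributes {'while'}.
<rest> : 'while' num 'end' num contributes {'while'}.
Union: FIRST(<rest>) = { 'end', 'while', num }.

{ 'end', 'while', num }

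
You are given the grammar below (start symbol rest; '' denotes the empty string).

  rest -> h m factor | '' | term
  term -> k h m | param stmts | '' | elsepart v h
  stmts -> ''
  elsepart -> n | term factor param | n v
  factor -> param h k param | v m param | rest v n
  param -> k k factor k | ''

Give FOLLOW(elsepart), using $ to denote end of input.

In term -> elsepart v h: add FIRST(v h) = { v }.
Union: FOLLOW(elsepart) = { v }.

{ v }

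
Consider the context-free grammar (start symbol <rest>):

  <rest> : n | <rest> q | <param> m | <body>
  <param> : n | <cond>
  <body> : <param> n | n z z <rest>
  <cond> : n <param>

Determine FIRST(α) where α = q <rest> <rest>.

{ q }

q is a terminal; add {q} and stop.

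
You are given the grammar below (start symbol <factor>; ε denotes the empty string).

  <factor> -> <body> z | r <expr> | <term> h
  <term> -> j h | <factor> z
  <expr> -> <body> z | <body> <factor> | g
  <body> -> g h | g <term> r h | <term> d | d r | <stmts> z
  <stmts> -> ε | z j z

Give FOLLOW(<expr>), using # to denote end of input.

In <factor> -> r <expr>: <expr> is at the end, add FOLLOW(<factor>) = { #, z }.
Union: FOLLOW(<expr>) = { #, z }.

{ #, z }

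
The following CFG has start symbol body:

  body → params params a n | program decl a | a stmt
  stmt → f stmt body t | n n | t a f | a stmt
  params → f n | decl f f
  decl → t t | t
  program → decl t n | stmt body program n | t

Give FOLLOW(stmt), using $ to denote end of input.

{ $, a, f, n, t }

In body → a stmt: stmt is at the end, add FOLLOW(body) = { $, a, f, n, t }.
In stmt → f stmt body t: add FIRST(body t) = { a, f, n, t }.
In stmt → a stmt: stmt is at the end, add FOLLOW(stmt) = { $, a, f, n, t }.
In program → stmt body program n: add FIRST(body program n) = { a, f, n, t }.
Union: FOLLOW(stmt) = { $, a, f, n, t }.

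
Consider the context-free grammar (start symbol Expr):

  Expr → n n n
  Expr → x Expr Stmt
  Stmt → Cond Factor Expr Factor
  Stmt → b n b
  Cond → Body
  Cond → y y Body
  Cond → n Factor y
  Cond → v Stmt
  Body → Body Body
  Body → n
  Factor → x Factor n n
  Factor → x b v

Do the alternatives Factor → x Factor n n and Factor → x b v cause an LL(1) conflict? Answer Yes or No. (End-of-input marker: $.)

Yes

FIRST(x Factor n n) = { x } and FIRST(x b v) = { x }.
Both contain x, so the two alternatives are not disjoint — LL(1) conflict.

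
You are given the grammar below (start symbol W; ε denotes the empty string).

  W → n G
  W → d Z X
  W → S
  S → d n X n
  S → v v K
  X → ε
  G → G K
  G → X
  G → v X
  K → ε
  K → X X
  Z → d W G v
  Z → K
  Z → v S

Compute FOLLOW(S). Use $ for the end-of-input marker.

In W → S: S is at the end, add FOLLOW(W) = { $, v }.
In Z → v S: S is at the end, add FOLLOW(Z) = { $, v }.
Union: FOLLOW(S) = { $, v }.

{ $, v }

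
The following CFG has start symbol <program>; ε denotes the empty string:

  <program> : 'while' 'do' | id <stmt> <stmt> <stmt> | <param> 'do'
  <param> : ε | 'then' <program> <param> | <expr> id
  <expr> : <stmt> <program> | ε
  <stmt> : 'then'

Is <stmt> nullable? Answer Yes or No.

Nullable nonterminals: <expr>, <param>.
No production of <stmt> has an RHS whose symbols are all nullable, so <stmt> is not nullable.

No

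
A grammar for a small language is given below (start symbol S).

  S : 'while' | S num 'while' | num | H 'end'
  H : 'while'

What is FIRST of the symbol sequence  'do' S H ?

{ 'do' }

'do' is a terminal; add {'do'} and stop.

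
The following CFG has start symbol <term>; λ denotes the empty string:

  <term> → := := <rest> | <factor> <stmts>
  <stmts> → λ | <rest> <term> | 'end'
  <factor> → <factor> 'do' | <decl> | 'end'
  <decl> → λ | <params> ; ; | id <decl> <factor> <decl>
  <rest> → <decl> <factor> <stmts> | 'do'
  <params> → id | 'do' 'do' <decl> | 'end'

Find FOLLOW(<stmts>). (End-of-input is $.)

{ $, 'do', 'end', :=, id }

In <term> → <factor> <stmts>: <stmts> is at the end, add FOLLOW(<term>) = { $, 'do', 'end', :=, id }.
In <rest> → <decl> <factor> <stmts>: <stmts> is at the end, add FOLLOW(<rest>) = { $, 'do', 'end', :=, id }.
Union: FOLLOW(<stmts>) = { $, 'do', 'end', :=, id }.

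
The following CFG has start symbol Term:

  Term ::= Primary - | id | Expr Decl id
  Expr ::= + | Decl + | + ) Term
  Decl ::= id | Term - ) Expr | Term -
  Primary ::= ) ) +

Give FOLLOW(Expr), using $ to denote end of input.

{ ), +, id }

In Term ::= Expr Decl id: add FIRST(Decl id) = { ), +, id }.
In Decl ::= Term - ) Expr: Expr is at the end, add FOLLOW(Decl) = { +, id }.
Union: FOLLOW(Expr) = { ), +, id }.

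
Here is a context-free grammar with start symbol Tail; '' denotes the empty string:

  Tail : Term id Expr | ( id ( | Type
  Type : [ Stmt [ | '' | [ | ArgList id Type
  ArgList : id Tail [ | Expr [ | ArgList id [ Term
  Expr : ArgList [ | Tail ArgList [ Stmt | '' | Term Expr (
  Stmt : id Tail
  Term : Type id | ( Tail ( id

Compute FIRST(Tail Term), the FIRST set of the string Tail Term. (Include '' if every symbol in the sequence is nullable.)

Add FIRST(Tail)\{''} = { (, [, id }; Tail is nullable, continue.
Add FIRST(Term) = { (, [, id }; Term is not nullable, stop.

{ (, [, id }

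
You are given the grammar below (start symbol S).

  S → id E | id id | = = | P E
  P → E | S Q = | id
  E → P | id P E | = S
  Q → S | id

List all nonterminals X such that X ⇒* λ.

{ } (none)

No nonterminal has an empty production or an RHS whose symbols are all nullable.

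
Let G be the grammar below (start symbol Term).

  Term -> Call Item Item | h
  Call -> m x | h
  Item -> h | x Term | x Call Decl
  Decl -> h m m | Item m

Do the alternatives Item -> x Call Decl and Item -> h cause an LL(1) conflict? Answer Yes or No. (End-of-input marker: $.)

No

FIRST(x Call Decl) = { x } and FIRST(h) = { h }.
The FIRST sets are disjoint and neither alternative is nullable — no conflict.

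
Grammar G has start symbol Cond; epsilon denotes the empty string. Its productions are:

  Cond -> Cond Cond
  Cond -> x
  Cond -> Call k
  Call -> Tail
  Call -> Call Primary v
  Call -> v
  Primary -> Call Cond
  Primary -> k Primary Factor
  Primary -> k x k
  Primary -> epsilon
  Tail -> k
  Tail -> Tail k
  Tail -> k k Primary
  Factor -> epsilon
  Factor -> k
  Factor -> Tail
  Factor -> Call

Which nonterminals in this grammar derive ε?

Directly nullable (have an epsilon-production): Primary, Factor.
No other nonterminal has a production whose RHS symbols are all nullable.

{ Factor, Primary }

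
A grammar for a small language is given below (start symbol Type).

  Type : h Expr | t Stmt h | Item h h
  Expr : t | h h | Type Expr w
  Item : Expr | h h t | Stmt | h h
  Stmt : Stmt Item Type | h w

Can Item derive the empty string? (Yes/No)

No

No nonterminal in this grammar is nullable.
No production of Item has an RHS whose symbols are all nullable, so Item is not nullable.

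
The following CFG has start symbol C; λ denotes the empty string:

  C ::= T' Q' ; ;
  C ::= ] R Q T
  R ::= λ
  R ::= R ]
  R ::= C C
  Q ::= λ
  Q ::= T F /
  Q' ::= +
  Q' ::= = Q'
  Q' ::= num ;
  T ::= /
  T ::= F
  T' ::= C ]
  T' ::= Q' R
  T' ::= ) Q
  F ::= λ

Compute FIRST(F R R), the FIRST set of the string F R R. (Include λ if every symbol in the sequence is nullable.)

Add FIRST(F)\{λ} = {  }; F is nullable, continue.
Add FIRST(R)\{λ} = { ), +, =, ], num }; R is nullable, continue.
Add FIRST(R)\{λ} = { ), +, =, ], num }; R is nullable, continue.
Every symbol is nullable, so include λ.

{ ), +, =, ], num, λ }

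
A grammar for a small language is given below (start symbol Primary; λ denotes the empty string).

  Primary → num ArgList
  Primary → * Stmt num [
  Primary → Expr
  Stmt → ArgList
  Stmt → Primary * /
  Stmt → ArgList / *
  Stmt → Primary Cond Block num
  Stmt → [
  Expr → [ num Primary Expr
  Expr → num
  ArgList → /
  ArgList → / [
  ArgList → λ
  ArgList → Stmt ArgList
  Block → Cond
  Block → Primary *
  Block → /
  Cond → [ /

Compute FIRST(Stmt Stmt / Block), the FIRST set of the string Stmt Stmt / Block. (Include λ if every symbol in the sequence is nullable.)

Add FIRST(Stmt)\{λ} = { *, /, [, num }; Stmt is nullable, continue.
Add FIRST(Stmt)\{λ} = { *, /, [, num }; Stmt is nullable, continue.
/ is a terminal; add {/} and stop.

{ *, /, [, num }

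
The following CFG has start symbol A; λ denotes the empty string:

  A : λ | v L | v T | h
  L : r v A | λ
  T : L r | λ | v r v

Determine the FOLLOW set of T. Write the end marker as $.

In A : v T: T is at the end, add FOLLOW(A) = { $, r }.
Union: FOLLOW(T) = { $, r }.

{ $, r }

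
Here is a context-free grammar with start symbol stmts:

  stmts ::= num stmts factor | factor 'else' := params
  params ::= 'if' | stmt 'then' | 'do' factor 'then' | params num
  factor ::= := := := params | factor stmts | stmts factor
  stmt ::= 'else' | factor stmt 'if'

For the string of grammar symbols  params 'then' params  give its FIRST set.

{ 'do', 'else', 'if', :=, num }

Add FIRST(params) = { 'do', 'else', 'if', :=, num }; params is not nullable, stop.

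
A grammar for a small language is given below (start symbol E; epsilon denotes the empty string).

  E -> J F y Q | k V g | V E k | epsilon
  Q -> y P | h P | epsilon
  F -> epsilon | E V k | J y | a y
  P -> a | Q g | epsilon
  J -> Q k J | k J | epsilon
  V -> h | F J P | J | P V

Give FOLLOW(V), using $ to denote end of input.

In E -> k V g: add FIRST(g) = { g }.
In E -> V E k: add FIRST(E k) = { a, g, h, k, y }.
In F -> E V k: add FIRST(k) = { k }.
In V -> P V: V is at the end, add FOLLOW(V) = { a, g, h, k, y }.
Union: FOLLOW(V) = { a, g, h, k, y }.

{ a, g, h, k, y }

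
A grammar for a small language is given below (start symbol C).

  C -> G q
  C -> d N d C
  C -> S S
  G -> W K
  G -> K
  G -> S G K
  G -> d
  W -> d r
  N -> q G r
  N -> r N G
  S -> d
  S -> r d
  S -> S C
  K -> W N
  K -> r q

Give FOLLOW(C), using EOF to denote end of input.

{ EOF, d, r }

C is the start symbol, so EOF ∈ FOLLOW(C).
In C -> d N d C: C is at the end, add FOLLOW(C) = { EOF, d, r }.
In S -> S C: C is at the end, add FOLLOW(S) = { EOF, d, r }.
Union: FOLLOW(C) = { EOF, d, r }.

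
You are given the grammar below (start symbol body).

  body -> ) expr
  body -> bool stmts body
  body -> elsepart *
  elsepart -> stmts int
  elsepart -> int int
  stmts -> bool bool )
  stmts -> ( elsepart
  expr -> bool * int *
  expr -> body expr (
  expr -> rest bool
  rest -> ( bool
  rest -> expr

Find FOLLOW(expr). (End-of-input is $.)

{ $, (, ), bool, int }

In body -> ) expr: expr is at the end, add FOLLOW(body) = { $, (, ), bool, int }.
In expr -> body expr (: add FIRST(() = { ( }.
In rest -> expr: expr is at the end, add FOLLOW(rest) = { bool }.
Union: FOLLOW(expr) = { $, (, ), bool, int }.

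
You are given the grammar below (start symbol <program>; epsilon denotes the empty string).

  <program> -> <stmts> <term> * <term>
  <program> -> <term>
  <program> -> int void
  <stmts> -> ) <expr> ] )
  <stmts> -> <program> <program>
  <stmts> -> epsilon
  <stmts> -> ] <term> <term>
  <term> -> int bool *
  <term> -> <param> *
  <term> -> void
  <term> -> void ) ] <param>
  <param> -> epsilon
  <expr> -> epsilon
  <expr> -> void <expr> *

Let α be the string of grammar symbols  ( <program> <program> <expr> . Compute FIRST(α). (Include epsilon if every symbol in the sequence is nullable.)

( is a terminal; add {(} and stop.

{ ( }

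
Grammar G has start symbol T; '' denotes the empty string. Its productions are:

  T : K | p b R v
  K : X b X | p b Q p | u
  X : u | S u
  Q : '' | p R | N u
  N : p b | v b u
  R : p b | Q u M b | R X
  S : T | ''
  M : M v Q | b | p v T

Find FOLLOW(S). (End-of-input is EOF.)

{ u }

In X : S u: add FIRST(u) = { u }.
Union: FOLLOW(S) = { u }.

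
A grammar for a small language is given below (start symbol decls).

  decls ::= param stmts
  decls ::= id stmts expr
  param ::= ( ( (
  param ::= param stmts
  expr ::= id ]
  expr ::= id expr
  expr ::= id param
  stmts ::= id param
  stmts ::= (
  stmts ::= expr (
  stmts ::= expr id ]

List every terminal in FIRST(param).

{ ( }

param ::= ( ( ( contributes {(}.
From param ::= param stmts: add FIRST(param) = { ( }.
Union: FIRST(param) = { ( }.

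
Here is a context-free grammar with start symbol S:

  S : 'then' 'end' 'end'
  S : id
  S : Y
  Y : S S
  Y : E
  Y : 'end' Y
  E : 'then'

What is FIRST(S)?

{ 'end', 'then', id }

S : 'then' 'end' 'end' contributes {'then'}.
S : id contributes {id}.
From S : Y: add FIRST(Y) = { 'end', 'then', id }.
Union: FIRST(S) = { 'end', 'then', id }.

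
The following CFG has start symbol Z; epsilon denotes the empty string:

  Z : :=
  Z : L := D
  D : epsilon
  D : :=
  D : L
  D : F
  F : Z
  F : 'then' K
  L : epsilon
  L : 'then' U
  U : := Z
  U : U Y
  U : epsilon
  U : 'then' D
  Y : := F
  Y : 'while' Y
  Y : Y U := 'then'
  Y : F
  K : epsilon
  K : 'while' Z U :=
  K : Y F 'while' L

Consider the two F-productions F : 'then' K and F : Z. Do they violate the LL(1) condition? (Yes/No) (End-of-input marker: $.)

Yes

FIRST('then' K) = { 'then' } and FIRST(Z) = { 'then', := }.
Both contain 'then', so the two alternatives are not disjoint — LL(1) conflict.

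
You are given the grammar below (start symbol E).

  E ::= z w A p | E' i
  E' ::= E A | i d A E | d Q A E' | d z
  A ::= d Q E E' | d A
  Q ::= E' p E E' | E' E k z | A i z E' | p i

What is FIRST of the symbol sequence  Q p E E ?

{ d, i, p, z }

Add FIRST(Q) = { d, i, p, z }; Q is not nullable, stop.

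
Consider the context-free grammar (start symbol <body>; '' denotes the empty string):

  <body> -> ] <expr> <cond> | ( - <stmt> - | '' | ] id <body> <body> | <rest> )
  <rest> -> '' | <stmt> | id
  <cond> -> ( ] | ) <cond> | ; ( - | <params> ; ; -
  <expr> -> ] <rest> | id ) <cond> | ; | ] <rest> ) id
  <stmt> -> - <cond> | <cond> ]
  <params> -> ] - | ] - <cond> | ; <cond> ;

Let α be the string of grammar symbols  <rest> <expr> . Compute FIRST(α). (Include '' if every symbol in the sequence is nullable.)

{ (, ), -, ;, ], id }

Add FIRST(<rest>)\{''} = { (, ), -, ;, ], id }; <rest> is nullable, continue.
Add FIRST(<expr>) = { ;, ], id }; <expr> is not nullable, stop.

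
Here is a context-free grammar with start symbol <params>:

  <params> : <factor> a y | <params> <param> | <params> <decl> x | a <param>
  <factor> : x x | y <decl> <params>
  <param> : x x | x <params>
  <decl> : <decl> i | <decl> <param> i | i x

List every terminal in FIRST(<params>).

{ a, x, y }

From <params> : <factor> a y: add FIRST(<factor>) = { x, y }.
From <params> : <params> <param>: add FIRST(<params>) = { a, x, y }.
From <params> : <params> <decl> x: add FIRST(<params>) = { a, x, y }.
<params> : a <param> contributes {a}.
Union: FIRST(<params>) = { a, x, y }.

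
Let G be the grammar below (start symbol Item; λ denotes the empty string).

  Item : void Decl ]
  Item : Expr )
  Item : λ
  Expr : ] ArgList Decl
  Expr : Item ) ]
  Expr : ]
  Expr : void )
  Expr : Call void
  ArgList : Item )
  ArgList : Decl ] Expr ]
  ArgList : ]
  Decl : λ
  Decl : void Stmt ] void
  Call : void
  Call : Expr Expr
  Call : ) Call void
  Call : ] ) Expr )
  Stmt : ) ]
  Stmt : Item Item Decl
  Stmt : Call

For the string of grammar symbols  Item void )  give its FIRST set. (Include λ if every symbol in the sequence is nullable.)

{ ), ], void }

Add FIRST(Item)\{λ} = { ), ], void }; Item is nullable, continue.
void is a terminal; add {void} and stop.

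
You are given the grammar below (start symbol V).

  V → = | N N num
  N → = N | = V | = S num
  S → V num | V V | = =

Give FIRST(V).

V → = contributes {=}.
From V → N N num: add FIRST(N) = { = }.
Union: FIRST(V) = { = }.

{ = }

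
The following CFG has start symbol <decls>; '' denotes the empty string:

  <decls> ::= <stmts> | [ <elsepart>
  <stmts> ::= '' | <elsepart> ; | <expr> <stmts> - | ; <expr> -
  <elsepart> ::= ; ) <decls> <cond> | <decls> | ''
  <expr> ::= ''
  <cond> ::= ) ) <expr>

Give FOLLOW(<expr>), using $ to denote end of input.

In <stmts> ::= <expr> <stmts> -: add FIRST(<stmts> -) = { -, ;, [ }.
In <stmts> ::= ; <expr> -: add FIRST(-) = { - }.
In <cond> ::= ) ) <expr>: <expr> is at the end, add FOLLOW(<cond>) = { $, ), ; }.
Union: FOLLOW(<expr>) = { $, ), -, ;, [ }.

{ $, ), -, ;, [ }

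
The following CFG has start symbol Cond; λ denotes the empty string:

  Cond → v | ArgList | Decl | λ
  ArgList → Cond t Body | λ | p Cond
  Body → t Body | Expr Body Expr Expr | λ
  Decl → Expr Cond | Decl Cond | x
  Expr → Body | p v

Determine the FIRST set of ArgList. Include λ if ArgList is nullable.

From ArgList → Cond t Body: Cond nullable, take FIRST(Cond) ∪ {t} = { p, t, v, x }.
ArgList → λ contributes λ.
ArgList → p Cond contributes {p}.
Union: FIRST(ArgList) = { p, t, v, x, λ }.

{ p, t, v, x, λ }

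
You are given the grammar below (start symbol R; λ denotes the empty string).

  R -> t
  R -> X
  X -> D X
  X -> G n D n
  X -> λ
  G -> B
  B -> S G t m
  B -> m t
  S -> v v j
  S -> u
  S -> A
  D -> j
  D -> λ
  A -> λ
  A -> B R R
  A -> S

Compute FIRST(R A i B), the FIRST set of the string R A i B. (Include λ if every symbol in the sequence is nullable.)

Add FIRST(R)\{λ} = { j, m, t, u, v }; R is nullable, continue.
Add FIRST(A)\{λ} = { m, u, v }; A is nullable, continue.
i is a terminal; add {i} and stop.

{ i, j, m, t, u, v }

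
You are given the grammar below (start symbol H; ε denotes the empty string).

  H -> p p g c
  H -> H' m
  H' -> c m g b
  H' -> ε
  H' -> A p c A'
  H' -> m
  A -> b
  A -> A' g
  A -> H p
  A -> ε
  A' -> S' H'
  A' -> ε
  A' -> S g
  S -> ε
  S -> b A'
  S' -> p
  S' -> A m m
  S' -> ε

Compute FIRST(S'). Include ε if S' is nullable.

{ b, c, g, m, p, ε }

S' -> p contributes {p}.
From S' -> A m m: A nullable, take FIRST(A) ∪ {m} = { b, c, g, m, p }.
S' -> ε contributes ε.
Union: FIRST(S') = { b, c, g, m, p, ε }.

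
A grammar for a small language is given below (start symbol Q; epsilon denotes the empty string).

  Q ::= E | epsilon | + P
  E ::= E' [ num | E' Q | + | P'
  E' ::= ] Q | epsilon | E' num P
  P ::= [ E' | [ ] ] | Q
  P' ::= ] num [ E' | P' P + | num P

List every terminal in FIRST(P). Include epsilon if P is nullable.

{ +, [, ], num, epsilon }

P ::= [ E' contributes {[}.
P ::= [ ] ] contributes {[}.
From P ::= Q: add FIRST(Q) = { +, [, ], num, epsilon } (including epsilon since Q is nullable).
Union: FIRST(P) = { +, [, ], num, epsilon }.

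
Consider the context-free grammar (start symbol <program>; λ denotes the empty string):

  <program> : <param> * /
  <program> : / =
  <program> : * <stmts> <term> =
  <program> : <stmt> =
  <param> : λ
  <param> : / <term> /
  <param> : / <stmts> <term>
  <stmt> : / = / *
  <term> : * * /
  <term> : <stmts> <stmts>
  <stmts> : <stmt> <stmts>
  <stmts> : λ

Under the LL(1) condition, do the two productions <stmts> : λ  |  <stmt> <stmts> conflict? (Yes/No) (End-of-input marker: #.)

FIRST(λ) = { λ } and FIRST(<stmt> <stmts>) = { / }.
The first alternative is nullable and FOLLOW(<stmts>) = { *, /, = } shares / with FIRST of the second — conflict.

Yes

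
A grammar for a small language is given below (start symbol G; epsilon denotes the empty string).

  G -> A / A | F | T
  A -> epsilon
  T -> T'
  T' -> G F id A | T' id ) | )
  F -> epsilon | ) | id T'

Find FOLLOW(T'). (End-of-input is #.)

{ #, ), id }

In T -> T': T' is at the end, add FOLLOW(T) = { #, ), id }.
In T' -> T' id ): add FIRST(id )) = { id }.
In F -> id T': T' is at the end, add FOLLOW(F) = { #, ), id }.
Union: FOLLOW(T') = { #, ), id }.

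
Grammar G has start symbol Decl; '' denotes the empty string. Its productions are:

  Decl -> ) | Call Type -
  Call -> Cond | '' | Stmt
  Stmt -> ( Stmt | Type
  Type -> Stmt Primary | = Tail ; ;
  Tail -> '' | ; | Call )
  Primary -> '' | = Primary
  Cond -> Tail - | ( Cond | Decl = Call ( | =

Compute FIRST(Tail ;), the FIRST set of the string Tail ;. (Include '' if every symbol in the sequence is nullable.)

Add FIRST(Tail)\{''} = { (, ), -, ;, = }; Tail is nullable, continue.
; is a terminal; add {;} and stop.

{ (, ), -, ;, = }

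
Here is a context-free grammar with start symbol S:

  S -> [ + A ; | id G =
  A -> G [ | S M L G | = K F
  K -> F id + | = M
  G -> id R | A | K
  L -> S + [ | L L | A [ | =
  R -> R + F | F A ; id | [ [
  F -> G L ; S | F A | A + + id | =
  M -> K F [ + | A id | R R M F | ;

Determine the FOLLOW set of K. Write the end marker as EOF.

In A -> = K F: add FIRST(F) = { =, [, id }.
In G -> K: K is at the end, add FOLLOW(G) = { +, ;, =, [, id }.
In M -> K F [ +: add FIRST(F [ +) = { =, [, id }.
Union: FOLLOW(K) = { +, ;, =, [, id }.

{ +, ;, =, [, id }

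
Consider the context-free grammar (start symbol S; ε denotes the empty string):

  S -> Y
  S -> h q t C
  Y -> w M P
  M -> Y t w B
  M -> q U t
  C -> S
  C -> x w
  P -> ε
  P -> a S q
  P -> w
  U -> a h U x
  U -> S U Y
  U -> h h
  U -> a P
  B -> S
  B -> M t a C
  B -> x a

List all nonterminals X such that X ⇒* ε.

{ P }

Directly nullable (have an ε-production): P.
No other nonterminal has a production whose RHS symbols are all nullable.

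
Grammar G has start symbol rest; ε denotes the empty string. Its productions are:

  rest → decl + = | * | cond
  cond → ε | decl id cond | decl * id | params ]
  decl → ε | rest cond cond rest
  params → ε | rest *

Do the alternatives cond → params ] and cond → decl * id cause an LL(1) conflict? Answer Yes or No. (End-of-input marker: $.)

Yes

FIRST(params ]) = { *, +, ], id } and FIRST(decl * id) = { *, +, ], id }.
Both contain *, so the two alternatives are not disjoint — LL(1) conflict.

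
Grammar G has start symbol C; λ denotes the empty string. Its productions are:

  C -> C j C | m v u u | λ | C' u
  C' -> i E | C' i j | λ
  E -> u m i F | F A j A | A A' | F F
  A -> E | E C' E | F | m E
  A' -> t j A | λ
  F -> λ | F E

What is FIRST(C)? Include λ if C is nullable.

{ i, j, m, u, λ }

From C -> C j C: C nullable, take FIRST(C) ∪ {j} = { i, j, m, u }.
C -> m v u u contributes {m}.
C -> λ contributes λ.
From C -> C' u: C' nullable, take FIRST(C') ∪ {u} = { i, u }.
Union: FIRST(C) = { i, j, m, u, λ }.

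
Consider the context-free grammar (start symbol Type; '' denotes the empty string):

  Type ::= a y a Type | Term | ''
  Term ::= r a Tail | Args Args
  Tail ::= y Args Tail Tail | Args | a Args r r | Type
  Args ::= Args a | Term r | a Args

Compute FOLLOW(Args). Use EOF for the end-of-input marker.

{ EOF, a, r, y }

In Term ::= Args Args: add FIRST(Args) = { a, r }.
In Term ::= Args Args: Args is at the end, add FOLLOW(Term) = { EOF, a, r, y }.
In Tail ::= y Args Tail Tail: add FIRST(Tail Tail)\{''} = { a, r, y }.
  Since Tail Tail is nullable, also add FOLLOW(Tail) = { EOF, a, r, y }.
In Tail ::= Args: Args is at the end, add FOLLOW(Tail) = { EOF, a, r, y }.
In Tail ::= a Args r r: add FIRST(r r) = { r }.
In Args ::= Args a: add FIRST(a) = { a }.
In Args ::= a Args: Args is at the end, add FOLLOW(Args) = { EOF, a, r, y }.
Union: FOLLOW(Args) = { EOF, a, r, y }.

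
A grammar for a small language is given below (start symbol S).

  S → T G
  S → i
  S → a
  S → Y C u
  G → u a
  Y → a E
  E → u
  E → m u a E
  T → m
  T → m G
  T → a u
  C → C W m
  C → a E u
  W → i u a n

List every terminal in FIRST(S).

From S → T G: add FIRST(T) = { a, m }.
S → i contributes {i}.
S → a contributes {a}.
From S → Y C u: add FIRST(Y) = { a }.
Union: FIRST(S) = { a, i, m }.

{ a, i, m }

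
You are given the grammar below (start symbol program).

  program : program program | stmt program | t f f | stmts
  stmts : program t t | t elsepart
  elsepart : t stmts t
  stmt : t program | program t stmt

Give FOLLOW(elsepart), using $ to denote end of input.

{ $, t }

In stmts : t elsepart: elsepart is at the end, add FOLLOW(stmts) = { $, t }.
Union: FOLLOW(elsepart) = { $, t }.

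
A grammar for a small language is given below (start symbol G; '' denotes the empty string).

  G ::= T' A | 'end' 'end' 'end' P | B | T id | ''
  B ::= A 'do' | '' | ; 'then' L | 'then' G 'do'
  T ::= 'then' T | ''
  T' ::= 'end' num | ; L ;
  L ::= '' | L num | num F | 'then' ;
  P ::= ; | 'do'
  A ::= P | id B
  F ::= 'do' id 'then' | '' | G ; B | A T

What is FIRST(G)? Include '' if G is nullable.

{ 'do', 'end', 'then', ;, id, '' }

From G ::= T' A: add FIRST(T') = { 'end', ; }.
G ::= 'end' 'end' 'end' P contributes {'end'}.
From G ::= B: add FIRST(B) = { 'do', 'then', ;, id, '' } (including '' since B is nullable).
From G ::= T id: T nullable, take FIRST(T) ∪ {id} = { 'then', id }.
G ::= '' contributes ''.
Union: FIRST(G) = { 'do', 'end', 'then', ;, id, '' }.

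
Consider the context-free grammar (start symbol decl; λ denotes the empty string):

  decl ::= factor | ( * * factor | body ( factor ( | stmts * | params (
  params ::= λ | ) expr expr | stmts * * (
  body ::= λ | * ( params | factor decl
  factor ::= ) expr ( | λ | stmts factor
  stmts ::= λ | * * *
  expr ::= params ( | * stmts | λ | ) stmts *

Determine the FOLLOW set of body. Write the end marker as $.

{ ( }

In decl ::= body ( factor (: add FIRST(( factor () = { ( }.
Union: FOLLOW(body) = { ( }.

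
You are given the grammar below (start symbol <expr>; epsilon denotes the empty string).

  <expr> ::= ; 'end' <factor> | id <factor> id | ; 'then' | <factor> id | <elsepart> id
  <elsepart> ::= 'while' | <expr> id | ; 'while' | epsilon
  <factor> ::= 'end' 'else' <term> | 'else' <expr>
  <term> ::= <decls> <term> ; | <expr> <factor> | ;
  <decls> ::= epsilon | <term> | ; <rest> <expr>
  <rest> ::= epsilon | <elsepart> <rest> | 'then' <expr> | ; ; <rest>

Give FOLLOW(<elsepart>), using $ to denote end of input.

In <expr> ::= <elsepart> id: add FIRST(id) = { id }.
In <rest> ::= <elsepart> <rest>: add FIRST(<rest>)\{epsilon} = { 'else', 'end', 'then', 'while', ;, id }.
  Since <rest> is nullable, also add FOLLOW(<rest>) = { 'else', 'end', 'while', ;, id }.
Union: FOLLOW(<elsepart>) = { 'else', 'end', 'then', 'while', ;, id }.

{ 'else', 'end', 'then', 'while', ;, id }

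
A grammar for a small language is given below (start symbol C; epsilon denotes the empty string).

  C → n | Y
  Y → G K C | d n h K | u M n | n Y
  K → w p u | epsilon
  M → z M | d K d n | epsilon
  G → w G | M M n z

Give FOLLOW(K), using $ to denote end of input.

{ $, d, n, u, w, z }

In Y → G K C: add FIRST(C) = { d, n, u, w, z }.
In Y → d n h K: K is at the end, add FOLLOW(Y) = { $ }.
In M → d K d n: add FIRST(d n) = { d }.
Union: FOLLOW(K) = { $, d, n, u, w, z }.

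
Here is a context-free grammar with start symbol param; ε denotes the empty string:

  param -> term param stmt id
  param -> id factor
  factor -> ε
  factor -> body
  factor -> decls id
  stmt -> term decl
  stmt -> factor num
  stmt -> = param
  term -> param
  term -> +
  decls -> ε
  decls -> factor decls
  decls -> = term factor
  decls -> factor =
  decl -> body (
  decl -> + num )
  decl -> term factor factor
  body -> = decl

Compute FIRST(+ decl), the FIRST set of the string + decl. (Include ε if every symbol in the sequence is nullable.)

{ + }

+ is a terminal; add {+} and stop.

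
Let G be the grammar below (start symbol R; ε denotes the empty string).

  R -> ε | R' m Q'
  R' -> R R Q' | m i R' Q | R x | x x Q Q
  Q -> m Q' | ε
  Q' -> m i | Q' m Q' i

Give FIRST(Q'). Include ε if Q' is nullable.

{ m }

Q' -> m i contributes {m}.
From Q' -> Q' m Q' i: add FIRST(Q') = { m }.
Union: FIRST(Q') = { m }.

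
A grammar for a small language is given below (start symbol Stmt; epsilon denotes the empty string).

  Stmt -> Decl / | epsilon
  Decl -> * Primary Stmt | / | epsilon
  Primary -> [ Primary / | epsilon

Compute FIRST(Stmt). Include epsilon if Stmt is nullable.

From Stmt -> Decl /: Decl nullable, take FIRST(Decl) ∪ {/} = { *, / }.
Stmt -> epsilon contributes epsilon.
Union: FIRST(Stmt) = { *, /, epsilon }.

{ *, /, epsilon }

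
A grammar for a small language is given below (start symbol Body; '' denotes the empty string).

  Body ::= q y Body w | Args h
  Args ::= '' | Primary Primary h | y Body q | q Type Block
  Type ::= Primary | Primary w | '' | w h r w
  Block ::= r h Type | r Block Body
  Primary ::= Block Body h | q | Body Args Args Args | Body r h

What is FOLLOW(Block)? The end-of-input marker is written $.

{ h, q, r, w, y }

In Args ::= q Type Block: Block is at the end, add FOLLOW(Args) = { h, q, r, w, y }.
In Block ::= r Block Body: add FIRST(Body) = { h, q, r, y }.
In Primary ::= Block Body h: add FIRST(Body h) = { h, q, r, y }.
Union: FOLLOW(Block) = { h, q, r, w, y }.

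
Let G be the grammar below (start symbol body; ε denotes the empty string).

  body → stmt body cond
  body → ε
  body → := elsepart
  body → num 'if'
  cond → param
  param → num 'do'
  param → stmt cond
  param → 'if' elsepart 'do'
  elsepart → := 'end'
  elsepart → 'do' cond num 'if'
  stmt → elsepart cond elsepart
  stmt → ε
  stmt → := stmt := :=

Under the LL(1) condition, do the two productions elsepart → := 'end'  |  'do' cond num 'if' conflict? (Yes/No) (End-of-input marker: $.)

No

FIRST(:= 'end') = { := } and FIRST('do' cond num 'if') = { 'do' }.
The FIRST sets are disjoint and neither alternative is nullable — no conflict.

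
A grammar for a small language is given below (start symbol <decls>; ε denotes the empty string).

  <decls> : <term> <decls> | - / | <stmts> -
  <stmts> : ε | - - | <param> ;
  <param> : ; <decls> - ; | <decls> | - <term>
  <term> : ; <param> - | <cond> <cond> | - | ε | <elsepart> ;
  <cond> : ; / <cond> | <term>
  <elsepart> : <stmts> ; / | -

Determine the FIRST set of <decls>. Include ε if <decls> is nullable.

From <decls> : <term> <decls>: <term> nullable, take FIRST(<term>) ∪ FIRST(<decls>) = { -, ; }.
<decls> : - / contributes {-}.
From <decls> : <stmts> -: <stmts> nullable, take FIRST(<stmts>) ∪ {-} = { -, ; }.
Union: FIRST(<decls>) = { -, ; }.

{ -, ; }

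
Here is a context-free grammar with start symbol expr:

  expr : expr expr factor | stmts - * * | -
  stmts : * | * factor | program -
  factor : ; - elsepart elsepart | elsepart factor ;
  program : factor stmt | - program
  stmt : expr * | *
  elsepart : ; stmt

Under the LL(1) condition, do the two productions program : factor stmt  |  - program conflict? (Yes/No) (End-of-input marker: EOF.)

No

FIRST(factor stmt) = { ; } and FIRST(- program) = { - }.
The FIRST sets are disjoint and neither alternative is nullable — no conflict.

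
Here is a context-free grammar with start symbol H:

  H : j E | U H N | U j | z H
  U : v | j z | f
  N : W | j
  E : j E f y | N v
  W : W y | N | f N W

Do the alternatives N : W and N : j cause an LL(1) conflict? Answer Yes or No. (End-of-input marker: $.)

Yes

FIRST(W) = { f, j } and FIRST(j) = { j }.
Both contain j, so the two alternatives are not disjoint — LL(1) conflict.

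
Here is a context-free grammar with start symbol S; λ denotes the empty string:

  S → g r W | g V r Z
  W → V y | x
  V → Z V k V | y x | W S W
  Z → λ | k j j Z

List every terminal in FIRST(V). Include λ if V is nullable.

From V → Z V k V: Z nullable, take FIRST(Z) ∪ FIRST(V) = { k, x, y }.
V → y x contributes {y}.
From V → W S W: add FIRST(W) = { k, x, y }.
Union: FIRST(V) = { k, x, y }.

{ k, x, y }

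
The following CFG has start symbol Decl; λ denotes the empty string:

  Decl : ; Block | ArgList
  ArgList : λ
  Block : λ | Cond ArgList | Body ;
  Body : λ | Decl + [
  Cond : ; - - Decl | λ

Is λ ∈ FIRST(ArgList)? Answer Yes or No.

Yes

ArgList has an λ-production, so ArgList ⇒ λ.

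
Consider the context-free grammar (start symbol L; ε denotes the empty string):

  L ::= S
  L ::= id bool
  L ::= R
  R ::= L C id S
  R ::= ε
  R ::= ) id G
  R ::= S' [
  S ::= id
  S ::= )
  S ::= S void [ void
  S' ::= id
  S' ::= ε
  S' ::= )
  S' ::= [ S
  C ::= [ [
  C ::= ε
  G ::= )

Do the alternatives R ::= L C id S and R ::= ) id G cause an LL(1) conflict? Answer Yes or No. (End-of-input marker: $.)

Yes

FIRST(L C id S) = { ), [, id } and FIRST() id G) = { ) }.
Both contain ), so the two alternatives are not disjoint — LL(1) conflict.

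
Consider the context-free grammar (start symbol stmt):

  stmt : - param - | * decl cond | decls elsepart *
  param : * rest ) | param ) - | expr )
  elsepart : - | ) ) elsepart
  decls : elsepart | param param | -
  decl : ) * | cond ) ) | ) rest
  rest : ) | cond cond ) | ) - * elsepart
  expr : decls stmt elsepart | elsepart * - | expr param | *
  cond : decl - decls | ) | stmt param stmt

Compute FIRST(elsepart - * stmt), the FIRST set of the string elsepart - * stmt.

{ ), - }

Add FIRST(elsepart) = { ), - }; elsepart is not nullable, stop.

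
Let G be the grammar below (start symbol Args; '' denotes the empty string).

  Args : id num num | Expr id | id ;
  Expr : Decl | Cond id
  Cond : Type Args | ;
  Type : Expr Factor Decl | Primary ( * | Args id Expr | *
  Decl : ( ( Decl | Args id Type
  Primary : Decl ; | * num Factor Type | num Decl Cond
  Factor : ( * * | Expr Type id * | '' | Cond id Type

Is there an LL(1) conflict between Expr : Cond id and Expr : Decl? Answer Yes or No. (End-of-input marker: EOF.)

FIRST(Cond id) = { (, *, ;, id, num } and FIRST(Decl) = { (, *, ;, id, num }.
Both contain (, so the two alternatives are not disjoint — LL(1) conflict.

Yes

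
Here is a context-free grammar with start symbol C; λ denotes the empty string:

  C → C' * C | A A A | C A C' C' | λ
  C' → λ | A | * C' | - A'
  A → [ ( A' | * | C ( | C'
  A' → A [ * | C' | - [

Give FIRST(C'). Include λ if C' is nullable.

{ (, *, -, [, λ }

C' → λ contributes λ.
From C' → A: add FIRST(A) = { (, *, -, [, λ } (including λ since A is nullable).
C' → * C' contributes {*}.
C' → - A' contributes {-}.
Union: FIRST(C') = { (, *, -, [, λ }.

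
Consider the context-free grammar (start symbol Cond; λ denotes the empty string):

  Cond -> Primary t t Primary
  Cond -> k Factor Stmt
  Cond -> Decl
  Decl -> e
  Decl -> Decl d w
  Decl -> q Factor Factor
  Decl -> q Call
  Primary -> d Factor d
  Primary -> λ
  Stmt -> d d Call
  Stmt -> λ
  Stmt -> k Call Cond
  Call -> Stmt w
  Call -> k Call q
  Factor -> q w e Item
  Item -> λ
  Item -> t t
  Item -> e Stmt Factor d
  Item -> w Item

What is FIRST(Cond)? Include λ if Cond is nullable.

{ d, e, k, q, t }

From Cond -> Primary t t Primary: Primary nullable, take FIRST(Primary) ∪ {t} = { d, t }.
Cond -> k Factor Stmt contributes {k}.
From Cond -> Decl: add FIRST(Decl) = { e, q }.
Union: FIRST(Cond) = { d, e, k, q, t }.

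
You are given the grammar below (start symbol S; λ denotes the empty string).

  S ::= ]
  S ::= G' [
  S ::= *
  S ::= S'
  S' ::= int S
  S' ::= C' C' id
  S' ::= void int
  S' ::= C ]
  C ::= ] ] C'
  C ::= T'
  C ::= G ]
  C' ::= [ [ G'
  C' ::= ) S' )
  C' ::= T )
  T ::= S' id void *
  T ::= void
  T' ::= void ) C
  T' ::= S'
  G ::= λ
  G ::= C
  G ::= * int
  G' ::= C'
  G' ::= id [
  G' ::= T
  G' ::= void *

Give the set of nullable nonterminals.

Directly nullable (have an λ-production): G.
No other nonterminal has a production whose RHS symbols are all nullable.

{ G }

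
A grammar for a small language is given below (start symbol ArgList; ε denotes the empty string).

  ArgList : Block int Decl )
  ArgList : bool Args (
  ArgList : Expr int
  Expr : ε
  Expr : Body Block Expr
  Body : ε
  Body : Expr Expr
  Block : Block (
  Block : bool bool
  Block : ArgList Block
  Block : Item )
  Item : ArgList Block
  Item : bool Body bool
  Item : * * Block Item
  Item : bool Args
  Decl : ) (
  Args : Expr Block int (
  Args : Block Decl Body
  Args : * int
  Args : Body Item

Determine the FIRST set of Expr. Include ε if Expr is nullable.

{ *, bool, int, ε }

Expr : ε contributes ε.
From Expr : Body Block Expr: Body nullable, take FIRST(Body) ∪ FIRST(Block) = { *, bool, int }.
Union: FIRST(Expr) = { *, bool, int, ε }.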